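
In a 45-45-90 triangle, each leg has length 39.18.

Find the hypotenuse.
In a 45-45-90 triangle the sides are in ratio 1 : 1 : √2, so hypotenuse = leg·√2.
Hypotenuse = 39.18·√2 ≈ 39.18·1.41421 ≈ 55.4089

Hypotenuse = 39.18√2 = 55.41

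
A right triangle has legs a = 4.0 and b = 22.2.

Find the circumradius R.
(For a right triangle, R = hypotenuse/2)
Hypotenuse c = √(a² + b²) = √(16 + 492.84) = √508.84 ≈ 22.5575
R = c/2 ≈ 22.5575/2 ≈ 11.2787

R = 11.28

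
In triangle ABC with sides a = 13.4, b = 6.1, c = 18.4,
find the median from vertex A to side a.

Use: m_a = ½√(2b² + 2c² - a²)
m_a = ½√(2·6.1² + 2·18.4² − 13.4²) = ½√(2·37.21 + 2·338.56 − 179.56) = ½√(74.42 + 677.12 − 179.56) = ½√571.98
√571.98 ≈ 23.9161, so m_a ≈ 11.9581

m_a = 11.96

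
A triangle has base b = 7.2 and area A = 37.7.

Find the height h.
A = ½·b·h  ⇒  h = 2A/b = 2·37.7/7.2 = 75.4/7.2 ≈ 10.4722

h = 10.47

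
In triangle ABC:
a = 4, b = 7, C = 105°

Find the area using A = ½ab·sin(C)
A = ½·a·b·sin(C) = ½·4·7·sin(105°)
sin(105°) ≈ 0.965926
A ≈ ½·28·0.965926 = 14·0.965926 ≈ 13.523

Area = 13.52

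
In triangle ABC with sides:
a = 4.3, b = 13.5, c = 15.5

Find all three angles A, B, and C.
Law of cosines for each angle (a² = 18.49, b² = 182.25, c² = 240.25):
cos(A) = (b² + c² − a²)/(2bc) = (182.25 + 240.25 − 18.49)/(2·13.5·15.5) = 404.01/418.5 ≈ 0.965376  ⇒  A ≈ 15.1212°
cos(B) = (a² + c² − b²)/(2ac) = (18.49 + 240.25 − 182.25)/(2·4.3·15.5) = 76.49/133.3 ≈ 0.573818  ⇒  B ≈ 54.9831°
cos(C) = (a² + b² − c²)/(2ab) = (18.49 + 182.25 − 240.25)/(2·4.3·13.5) = -39.51/116.1 ≈ -0.34031  ⇒  C ≈ 109.896°
Check: A + B + C ≈ 180°

A = 15.12°, B = 54.98°, C = 109.9°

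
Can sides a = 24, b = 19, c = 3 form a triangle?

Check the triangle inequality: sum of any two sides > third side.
a + b vs c: 24 + 19 = 43 > 3  ✓
a + c vs b: 24 + 3 = 27 > 19  ✓
b + c vs a: 19 + 3 = 22 ≤ 24  ✗

No: 19 + 3 = 22 is not > 24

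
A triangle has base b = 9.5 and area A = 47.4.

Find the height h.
A = ½·b·h  ⇒  h = 2A/b = 2·47.4/9.5 = 94.8/9.5 ≈ 9.97895

h = 9.979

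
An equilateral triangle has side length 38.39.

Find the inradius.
r = Area/s with s the semi-perimeter.
Area = (√3/4)·38.39² = (√3/4)·1473.7921 ≈ 0.433013·1473.7921 ≈ 638.171
s = 3·38.39/2 = 57.585
r ≈ 638.171/57.585 ≈ 11.0822
(Equivalently r = side/(2√3) = 38.39/3.4641 ≈ 11.0822.)

r = 11.08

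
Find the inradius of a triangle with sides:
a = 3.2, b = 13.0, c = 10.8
r = Area/s where s is the semi-perimeter.
s = (3.2 + 13.0 + 10.8)/2 = 27/2 = 13.5
Area = √(s(s−a)(s−b)(s−c)) = √(13.5·10.3·0.5·2.7) ≈ √187.718 ≈ 13.701
r ≈ 13.701/13.5 ≈ 1.01489

r = 1.015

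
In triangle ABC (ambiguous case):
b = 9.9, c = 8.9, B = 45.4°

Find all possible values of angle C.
b/sin(B) = c/sin(C)  ⇒  sin(C) = c·sin(B)/b = 8.9·sin(45.4°)/9.9
sin(45.4°) ≈ 0.712026
sin(C) ≈ 8.9·0.712026/9.9 ≈ 6.33703/9.9 ≈ 0.640104
Candidate 1: C₁ = arcsin(0.640104) ≈ 39.7996°  →  A = 180° − 45.4° − 39.7996° ≈ 94.8004° > 0, valid
Candidate 2: C₂ = 180° − C₁ ≈ 140.2°  →  A = 180° − 45.4° − 140.2° ≈ -5.6004° ≤ 0, not a valid triangle

C = 39.8° (one solution)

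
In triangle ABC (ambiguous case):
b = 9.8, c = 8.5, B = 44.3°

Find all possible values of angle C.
b/sin(B) = c/sin(C)  ⇒  sin(C) = c·sin(B)/b = 8.5·sin(44.3°)/9.8
sin(44.3°) ≈ 0.698415
sin(C) ≈ 8.5·0.698415/9.8 ≈ 5.93653/9.8 ≈ 0.605768
Candidate 1: C₁ = arcsin(0.605768) ≈ 37.2842°  →  A = 180° − 44.3° − 37.2842° ≈ 98.4158° > 0, valid
Candidate 2: C₂ = 180° − C₁ ≈ 142.716°  →  A = 180° − 44.3° − 142.716° ≈ -7.0158° ≤ 0, not a valid triangle

C = 37.28° (one solution)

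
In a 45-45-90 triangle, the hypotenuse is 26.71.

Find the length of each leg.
In a 45-45-90 triangle hypotenuse = leg·√2, so leg = hypotenuse/√2.
Leg = 26.71/√2 ≈ 26.71/1.41421 ≈ 18.8868

Each leg = 18.89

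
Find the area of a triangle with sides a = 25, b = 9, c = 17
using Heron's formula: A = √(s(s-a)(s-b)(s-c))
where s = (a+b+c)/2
s = (25 + 9 + 17)/2 = 51/2 = 25.5
s − a = 0.5, s − b = 16.5, s − c = 8.5
s(s−a)(s−b)(s−c) = 25.5·0.5·16.5·8.5 = 1788.1875
Area = √1788.1875 ≈ 42.287

s = 25.5, Area = 42.29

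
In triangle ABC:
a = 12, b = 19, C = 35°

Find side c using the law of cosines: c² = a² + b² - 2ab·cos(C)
c² = 12² + 19² − 2·12·19·cos(35°)
cos(35°) ≈ 0.819152
c² ≈ 144 + 361 − 456·(0.819152) ≈ 505 − 373.533 ≈ 131.467
c ≈ √131.467 ≈ 11.4659

c = 11.47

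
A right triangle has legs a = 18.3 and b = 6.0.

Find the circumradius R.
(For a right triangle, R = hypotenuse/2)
Hypotenuse c = √(a² + b²) = √(334.89 + 36) = √370.89 ≈ 19.2585
R = c/2 ≈ 19.2585/2 ≈ 9.62925

R = 9.629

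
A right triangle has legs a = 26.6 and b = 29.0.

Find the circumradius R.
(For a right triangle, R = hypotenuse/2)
Hypotenuse c = √(a² + b²) = √(707.56 + 841) = √1548.56 ≈ 39.3517
R = c/2 ≈ 39.3517/2 ≈ 19.6759

R = 19.68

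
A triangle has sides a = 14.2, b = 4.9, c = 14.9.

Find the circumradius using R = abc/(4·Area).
First find the area with Heron's formula.
s = (14.2 + 4.9 + 14.9)/2 = 17
Area = √(s(s−a)(s−b)(s−c)) = √(17·2.8·12.1·2.1) ≈ √1209.52 ≈ 34.7781
abc = 14.2·4.9·14.9 = 1036.742
R = abc/(4·Area) ≈ 1036.742/(4·34.7781) = 1036.742/139.112 ≈ 7.45255

R = 7.453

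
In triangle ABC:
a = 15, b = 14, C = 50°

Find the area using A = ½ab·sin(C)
A = ½·a·b·sin(C) = ½·15·14·sin(50°)
sin(50°) ≈ 0.766044
A ≈ ½·210·0.766044 = 105·0.766044 ≈ 80.4347

Area = 80.43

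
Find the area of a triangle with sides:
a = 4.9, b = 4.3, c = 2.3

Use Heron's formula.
s = (4.9 + 4.3 + 2.3)/2 = 11.5/2 = 5.75
s − a = 0.85, s − b = 1.45, s − c = 3.45
s(s−a)(s−b)(s−c) = 5.75·0.85·1.45·3.45 ≈ 24.4497
Area = √24.4497 ≈ 4.94467

Area = 4.945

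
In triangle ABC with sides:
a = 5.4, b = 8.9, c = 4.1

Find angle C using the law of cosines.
c² = a² + b² − 2ab·cos(C)  ⇒  cos(C) = (a² + b² − c²)/(2ab)
cos(C) = (5.4² + 8.9² − 4.1²)/(2·5.4·8.9) = (29.16 + 79.21 − 16.81)/96.12 = 91.56/96.12 ≈ 0.952559
C = arccos(0.952559) ≈ 17.7192°

C = 17.72°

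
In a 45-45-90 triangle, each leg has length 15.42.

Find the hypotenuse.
In a 45-45-90 triangle the sides are in ratio 1 : 1 : √2, so hypotenuse = leg·√2.
Hypotenuse = 15.42·√2 ≈ 15.42·1.41421 ≈ 21.8072

Hypotenuse = 15.42√2 = 21.81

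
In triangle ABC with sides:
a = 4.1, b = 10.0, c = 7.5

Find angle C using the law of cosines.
c² = a² + b² − 2ab·cos(C)  ⇒  cos(C) = (a² + b² − c²)/(2ab)
cos(C) = (4.1² + 10.0² − 7.5²)/(2·4.1·10.0) = (16.81 + 100 − 56.25)/82 = 60.56/82 ≈ 0.738537
C = arccos(0.738537) ≈ 42.3931°

C = 42.39°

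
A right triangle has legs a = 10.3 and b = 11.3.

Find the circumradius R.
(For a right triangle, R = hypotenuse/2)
Hypotenuse c = √(a² + b²) = √(106.09 + 127.69) = √233.78 ≈ 15.2899
R = c/2 ≈ 15.2899/2 ≈ 7.64493

R = 7.645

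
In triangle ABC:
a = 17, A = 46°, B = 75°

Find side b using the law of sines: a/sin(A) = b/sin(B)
a/sin(A) = b/sin(B)  ⇒  b = a·sin(B)/sin(A) = 17·sin(75°)/sin(46°)
sin(75°) ≈ 0.965926, sin(46°) ≈ 0.71934
b ≈ 17·0.965926/0.71934 ≈ 16.4207/0.71934 ≈ 22.8275

b = 22.83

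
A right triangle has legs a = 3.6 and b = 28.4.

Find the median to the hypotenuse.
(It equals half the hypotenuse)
Hypotenuse c = √(a² + b²) = √(12.96 + 806.56) = √819.52 ≈ 28.6273
Median to hypotenuse = c/2 ≈ 28.6273/2 ≈ 14.3136

Median = 14.31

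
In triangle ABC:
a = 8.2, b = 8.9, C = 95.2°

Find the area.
Two sides and the included angle (SAS): A = ½·a·b·sin(C) = ½·8.2·8.9·sin(95.2°)
sin(95.2°) ≈ 0.995884
A ≈ ½·72.98·0.995884 = 36.49·0.995884 ≈ 36.3398

Area = 36.34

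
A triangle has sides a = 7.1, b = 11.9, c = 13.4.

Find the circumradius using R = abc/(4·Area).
First find the area with Heron's formula.
s = (7.1 + 11.9 + 13.4)/2 = 16.2
Area = √(s(s−a)(s−b)(s−c)) = √(16.2·9.1·4.3·2.8) ≈ √1774.94 ≈ 42.13
abc = 7.1·11.9·13.4 = 1132.166
R = abc/(4·Area) ≈ 1132.166/(4·42.13) = 1132.166/168.52 ≈ 6.71829

R = 6.718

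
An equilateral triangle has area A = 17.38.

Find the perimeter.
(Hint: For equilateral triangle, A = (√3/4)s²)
A = (√3/4)s²  ⇒  s² = 4A/√3 = 4·17.38/√3 = 69.52/1.73205 ≈ 40.1374
s ≈ √40.1374 ≈ 6.33541
Perimeter = 3s ≈ 3·6.33541 ≈ 19.0062

Perimeter = 19.01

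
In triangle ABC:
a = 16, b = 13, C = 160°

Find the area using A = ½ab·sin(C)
A = ½·a·b·sin(C) = ½·16·13·sin(160°)
sin(160°) ≈ 0.34202
A ≈ ½·208·0.34202 = 104·0.34202 ≈ 35.5701

Area = 35.57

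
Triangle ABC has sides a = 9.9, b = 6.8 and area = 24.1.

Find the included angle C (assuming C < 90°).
Area = ½·a·b·sin(C)  ⇒  sin(C) = 2·Area/(a·b) = 2·24.1/(9.9·6.8) = 48.2/67.32 ≈ 0.715983
C = arcsin(0.715983) ≈ 45.7238° (taking the acute solution since C < 90°)

C = 45.72°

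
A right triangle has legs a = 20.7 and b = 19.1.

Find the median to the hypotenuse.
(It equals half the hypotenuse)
Hypotenuse c = √(a² + b²) = √(428.49 + 364.81) = √793.3 ≈ 28.1656
Median to hypotenuse = c/2 ≈ 28.1656/2 ≈ 14.0828

Median = 14.08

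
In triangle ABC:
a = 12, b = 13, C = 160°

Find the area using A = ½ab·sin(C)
A = ½·a·b·sin(C) = ½·12·13·sin(160°)
sin(160°) ≈ 0.34202
A ≈ ½·156·0.34202 = 78·0.34202 ≈ 26.6776

Area = 26.68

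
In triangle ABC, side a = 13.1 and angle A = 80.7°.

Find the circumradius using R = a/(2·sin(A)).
R = a/(2·sin(A)) = 13.1/(2·sin(80.7°))
sin(80.7°) ≈ 0.986856
R ≈ 13.1/(2·0.986856) = 13.1/1.97371 ≈ 6.63724

R = 6.637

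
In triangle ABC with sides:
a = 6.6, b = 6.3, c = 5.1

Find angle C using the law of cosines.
c² = a² + b² − 2ab·cos(C)  ⇒  cos(C) = (a² + b² − c²)/(2ab)
cos(C) = (6.6² + 6.3² − 5.1²)/(2·6.6·6.3) = (43.56 + 39.69 − 26.01)/83.16 = 57.24/83.16 ≈ 0.688312
C = arccos(0.688312) ≈ 46.5034°

C = 46.5°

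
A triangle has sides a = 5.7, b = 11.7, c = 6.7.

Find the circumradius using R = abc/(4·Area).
First find the area with Heron's formula.
s = (5.7 + 11.7 + 6.7)/2 = 12.05
Area = √(s(s−a)(s−b)(s−c)) = √(12.05·6.35·0.35·5.35) ≈ √143.279 ≈ 11.9699
abc = 5.7·11.7·6.7 = 446.823
R = abc/(4·Area) ≈ 446.823/(4·11.9699) = 446.823/47.8797 ≈ 9.3322

R = 9.332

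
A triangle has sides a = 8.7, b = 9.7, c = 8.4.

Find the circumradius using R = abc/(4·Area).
First find the area with Heron's formula.
s = (8.7 + 9.7 + 8.4)/2 = 13.4
Area = √(s(s−a)(s−b)(s−c)) = √(13.4·4.7·3.7·5) ≈ √1165.13 ≈ 34.134
abc = 8.7·9.7·8.4 = 708.876
R = abc/(4·Area) ≈ 708.876/(4·34.134) = 708.876/136.536 ≈ 5.19186

R = 5.192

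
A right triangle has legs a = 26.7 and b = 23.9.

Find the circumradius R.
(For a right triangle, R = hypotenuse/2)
Hypotenuse c = √(a² + b²) = √(712.89 + 571.21) = √1284.1 ≈ 35.8343
R = c/2 ≈ 35.8343/2 ≈ 17.9172

R = 17.92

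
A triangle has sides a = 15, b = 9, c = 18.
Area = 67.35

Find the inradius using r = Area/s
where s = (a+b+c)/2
s = (15 + 9 + 18)/2 = 42/2 = 21
r = Area/s = 67.35/21 ≈ 3.20714

r = 3.207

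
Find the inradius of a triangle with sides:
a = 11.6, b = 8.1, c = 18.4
r = Area/s where s is the semi-perimeter.
s = (11.6 + 8.1 + 18.4)/2 = 38.1/2 = 19.05
Area = √(s(s−a)(s−b)(s−c)) = √(19.05·7.45·10.95·0.65) ≈ √1010.13 ≈ 31.7826
r ≈ 31.7826/19.05 ≈ 1.66838

r = 1.668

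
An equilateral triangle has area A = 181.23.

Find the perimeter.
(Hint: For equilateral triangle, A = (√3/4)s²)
A = (√3/4)s²  ⇒  s² = 4A/√3 = 4·181.23/√3 = 724.92/1.73205 ≈ 418.533
s ≈ √418.533 ≈ 20.4581
Perimeter = 3s ≈ 3·20.4581 ≈ 61.3742

Perimeter = 61.37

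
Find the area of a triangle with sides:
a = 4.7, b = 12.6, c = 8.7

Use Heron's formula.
s = (4.7 + 12.6 + 8.7)/2 = 26/2 = 13
s − a = 8.3, s − b = 0.4, s − c = 4.3
s(s−a)(s−b)(s−c) = 13·8.3·0.4·4.3 ≈ 185.588
Area = √185.588 ≈ 13.6231

Area = 13.62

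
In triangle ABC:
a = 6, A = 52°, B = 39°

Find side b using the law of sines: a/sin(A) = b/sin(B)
a/sin(A) = b/sin(B)  ⇒  b = a·sin(B)/sin(A) = 6·sin(39°)/sin(52°)
sin(39°) ≈ 0.62932, sin(52°) ≈ 0.788011
b ≈ 6·0.62932/0.788011 ≈ 3.77592/0.788011 ≈ 4.79171

b = 4.792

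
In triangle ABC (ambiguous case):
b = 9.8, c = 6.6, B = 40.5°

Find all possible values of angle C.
b/sin(B) = c/sin(C)  ⇒  sin(C) = c·sin(B)/b = 6.6·sin(40.5°)/9.8
sin(40.5°) ≈ 0.649448
sin(C) ≈ 6.6·0.649448/9.8 ≈ 4.28636/9.8 ≈ 0.437383
Candidate 1: C₁ = arcsin(0.437383) ≈ 25.937°  →  A = 180° − 40.5° − 25.937° ≈ 113.563° > 0, valid
Candidate 2: C₂ = 180° − C₁ ≈ 154.063°  →  A = 180° − 40.5° − 154.063° ≈ -14.563° ≤ 0, not a valid triangle

C = 25.94° (one solution)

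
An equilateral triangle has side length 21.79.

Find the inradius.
r = Area/s with s the semi-perimeter.
Area = (√3/4)·21.79² = (√3/4)·474.8041 ≈ 0.433013·474.8041 ≈ 205.596
s = 3·21.79/2 = 32.685
r ≈ 205.596/32.685 ≈ 6.29023
(Equivalently r = side/(2√3) = 21.79/3.4641 ≈ 6.29023.)

r = 6.29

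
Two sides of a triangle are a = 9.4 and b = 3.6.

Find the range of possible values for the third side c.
Triangle inequality: |a − b| < c < a + b
|a − b| = |9.4 − 3.6| = 5.8
a + b = 9.4 + 3.6 = 13

5.8 < c < 13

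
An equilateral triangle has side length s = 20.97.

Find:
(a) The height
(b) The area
(a) The height splits the triangle into two 30-60-90 halves: h = s·√3/2 = 20.97·1.73205/2 ≈ 36.3211/2 ≈ 18.1606
(b) Area = (√3/4)·s² = (√3/4)·20.97² = (√3/4)·439.7409 ≈ 0.433013·439.7409 ≈ 190.413

Height = 18.16, Area = 190.4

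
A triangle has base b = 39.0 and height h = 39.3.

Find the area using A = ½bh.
A = ½·b·h = ½·39.0·39.3 = ½·1532.7 = 766.35

Area = 766.35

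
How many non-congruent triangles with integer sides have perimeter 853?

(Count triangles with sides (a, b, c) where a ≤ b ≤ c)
Let a ≤ b ≤ c with a + b + c = 853. The only binding inequality is a + b > c, i.e. 853 − c > c, so c < 853/2; and c ≥ 853/3 since c is the largest side.
So 285 ≤ c ≤ 426. For each c, b runs from ⌈(853 − c)/2⌉ up to c (then a = 853 − b − c satisfies 1 ≤ a ≤ b automatically), giving c − ⌈(853 − c)/2⌉ + 1 choices.
Summing over c: 2 + 3 + 5 + 6 + … + 212 + 213  (142 terms, c = 285, …, 426) = 15265
Check (closed form: nearest integer to p²/48 for even p, (p+3)²/48 for odd p): (853+3)²/48 = 856²/48 = 732736/48 ≈ 15265.33 → 15265

15265 triangles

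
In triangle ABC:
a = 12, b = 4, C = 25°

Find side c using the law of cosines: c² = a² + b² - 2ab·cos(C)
c² = 12² + 4² − 2·12·4·cos(25°)
cos(25°) ≈ 0.906308
c² ≈ 144 + 16 − 96·(0.906308) ≈ 160 − 87.0055 ≈ 72.9945
c ≈ √72.9945 ≈ 8.54368

c = 8.544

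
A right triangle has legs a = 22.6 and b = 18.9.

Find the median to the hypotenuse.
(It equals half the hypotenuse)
Hypotenuse c = √(a² + b²) = √(510.76 + 357.21) = √867.97 ≈ 29.4613
Median to hypotenuse = c/2 ≈ 29.4613/2 ≈ 14.7307

Median = 14.73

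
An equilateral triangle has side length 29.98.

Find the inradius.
r = Area/s with s the semi-perimeter.
Area = (√3/4)·29.98² = (√3/4)·898.8004 ≈ 0.433013·898.8004 ≈ 389.192
s = 3·29.98/2 = 44.97
r ≈ 389.192/44.97 ≈ 8.65448
(Equivalently r = side/(2√3) = 29.98/3.4641 ≈ 8.65448.)

r = 8.654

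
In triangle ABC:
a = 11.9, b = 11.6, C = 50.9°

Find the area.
Two sides and the included angle (SAS): A = ½·a·b·sin(C) = ½·11.9·11.6·sin(50.9°)
sin(50.9°) ≈ 0.776046
A ≈ ½·138.04·0.776046 = 69.02·0.776046 ≈ 53.5627

Area = 53.56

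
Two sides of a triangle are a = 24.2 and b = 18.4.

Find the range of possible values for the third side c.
Triangle inequality: |a − b| < c < a + b
|a − b| = |24.2 − 18.4| = 5.8
a + b = 24.2 + 18.4 = 42.6

5.8 < c < 42.6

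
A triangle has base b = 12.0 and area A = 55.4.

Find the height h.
A = ½·b·h  ⇒  h = 2A/b = 2·55.4/12.0 = 110.8/12.0 ≈ 9.23333

h = 9.233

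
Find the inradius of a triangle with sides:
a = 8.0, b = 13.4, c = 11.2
r = Area/s where s is the semi-perimeter.
s = (8.0 + 13.4 + 11.2)/2 = 32.6/2 = 16.3
Area = √(s(s−a)(s−b)(s−c)) = √(16.3·8.3·2.9·5.1) ≈ √2000.94 ≈ 44.7319
r ≈ 44.7319/16.3 ≈ 2.74429

r = 2.744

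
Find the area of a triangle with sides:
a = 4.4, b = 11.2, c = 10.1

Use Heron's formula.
s = (4.4 + 11.2 + 10.1)/2 = 25.7/2 = 12.85
s − a = 8.45, s − b = 1.65, s − c = 2.75
s(s−a)(s−b)(s−c) = 12.85·8.45·1.65·2.75 ≈ 492.693
Area = √492.693 ≈ 22.1967

Area = 22.2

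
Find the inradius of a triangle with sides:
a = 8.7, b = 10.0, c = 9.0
r = Area/s where s is the semi-perimeter.
s = (8.7 + 10.0 + 9.0)/2 = 27.7/2 = 13.85
Area = √(s(s−a)(s−b)(s−c)) = √(13.85·5.15·3.85·4.85) ≈ √1331.86 ≈ 36.4947
r ≈ 36.4947/13.85 ≈ 2.635

r = 2.635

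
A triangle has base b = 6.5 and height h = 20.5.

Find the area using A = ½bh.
A = ½·b·h = ½·6.5·20.5 = ½·133.25 = 66.625

Area = 66.625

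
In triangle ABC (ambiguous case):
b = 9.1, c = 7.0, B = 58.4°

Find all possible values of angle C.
b/sin(B) = c/sin(C)  ⇒  sin(C) = c·sin(B)/b = 7.0·sin(58.4°)/9.1
sin(58.4°) ≈ 0.851727
sin(C) ≈ 7.0·0.851727/9.1 ≈ 5.96209/9.1 ≈ 0.655175
Candidate 1: C₁ = arcsin(0.655175) ≈ 40.9329°  →  A = 180° − 58.4° − 40.9329° ≈ 80.6671° > 0, valid
Candidate 2: C₂ = 180° − C₁ ≈ 139.067°  →  A = 180° − 58.4° − 139.067° ≈ -17.4671° ≤ 0, not a valid triangle

C = 40.93° (one solution)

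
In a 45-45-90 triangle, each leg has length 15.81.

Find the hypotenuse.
In a 45-45-90 triangle the sides are in ratio 1 : 1 : √2, so hypotenuse = leg·√2.
Hypotenuse = 15.81·√2 ≈ 15.81·1.41421 ≈ 22.3587

Hypotenuse = 15.81√2 = 22.36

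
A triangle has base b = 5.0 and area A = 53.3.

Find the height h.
A = ½·b·h  ⇒  h = 2A/b = 2·53.3/5.0 = 106.6/5.0 ≈ 21.32

h = 21.32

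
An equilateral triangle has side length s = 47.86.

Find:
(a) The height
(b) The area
(a) The height splits the triangle into two 30-60-90 halves: h = s·√3/2 = 47.86·1.73205/2 ≈ 82.896/2 ≈ 41.448
(b) Area = (√3/4)·s² = (√3/4)·47.86² = (√3/4)·2290.5796 ≈ 0.433013·2290.5796 ≈ 991.85

Height = 41.45, Area = 991.9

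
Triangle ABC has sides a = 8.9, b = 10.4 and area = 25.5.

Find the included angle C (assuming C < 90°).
Area = ½·a·b·sin(C)  ⇒  sin(C) = 2·Area/(a·b) = 2·25.5/(8.9·10.4) = 51/92.56 ≈ 0.550994
C = arcsin(0.550994) ≈ 33.4352° (taking the acute solution since C < 90°)

C = 33.44°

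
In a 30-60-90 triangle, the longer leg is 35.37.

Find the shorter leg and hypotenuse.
In a 30-60-90 triangle the sides are in ratio 1 : √3 : 2, so short leg = long leg/√3 and hypotenuse = 2·(short leg).
Short leg = 35.37/√3 ≈ 35.37/1.73205 ≈ 20.4209
Hypotenuse = 2·20.4209 ≈ 40.8418

Short leg = 20.42, Hypotenuse = 40.84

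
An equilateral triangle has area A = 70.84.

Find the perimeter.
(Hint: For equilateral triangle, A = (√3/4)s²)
A = (√3/4)s²  ⇒  s² = 4A/√3 = 4·70.84/√3 = 283.36/1.73205 ≈ 163.598
s ≈ √163.598 ≈ 12.7905
Perimeter = 3s ≈ 3·12.7905 ≈ 38.3716

Perimeter = 38.37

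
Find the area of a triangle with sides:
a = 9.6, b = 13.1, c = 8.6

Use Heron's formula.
s = (9.6 + 13.1 + 8.6)/2 = 31.3/2 = 15.65
s − a = 6.05, s − b = 2.55, s − c = 7.05
s(s−a)(s−b)(s−c) = 15.65·6.05·2.55·7.05 ≈ 1702.15
Area = √1702.15 ≈ 41.2572

Area = 41.26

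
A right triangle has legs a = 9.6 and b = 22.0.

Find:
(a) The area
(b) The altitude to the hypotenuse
(a) The legs are perpendicular, so Area = ½·a·b = ½·9.6·22.0 = ½·211.2 = 105.6
(b) Hypotenuse c = √(a² + b²) = √(92.16 + 484) = √576.16 ≈ 24.0033
    Area = ½·c·h_c  ⇒  h_c = 2·Area/c = 211.2/24.0033 ≈ 8.79878

Area = 105.6, h_c = 8.799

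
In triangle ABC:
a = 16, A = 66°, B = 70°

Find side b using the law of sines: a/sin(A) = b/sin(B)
a/sin(A) = b/sin(B)  ⇒  b = a·sin(B)/sin(A) = 16·sin(70°)/sin(66°)
sin(70°) ≈ 0.939693, sin(66°) ≈ 0.913545
b ≈ 16·0.939693/0.913545 ≈ 15.0351/0.913545 ≈ 16.4579

b = 16.46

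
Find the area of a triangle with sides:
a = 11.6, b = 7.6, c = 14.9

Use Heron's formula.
s = (11.6 + 7.6 + 14.9)/2 = 34.1/2 = 17.05
s − a = 5.45, s − b = 9.45, s − c = 2.15
s(s−a)(s−b)(s−c) = 17.05·5.45·9.45·2.15 ≈ 1887.95
Area = √1887.95 ≈ 43.4506

Area = 43.45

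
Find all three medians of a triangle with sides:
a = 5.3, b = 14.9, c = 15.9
Median formula: m_a = ½√(2b² + 2c² − a²) (and cyclically). a² = 28.09, b² = 222.01, c² = 252.81.
m_a = ½√(2·222.01 + 2·252.81 − 28.09) = ½√921.55 ≈ ½·30.357 ≈ 15.1785
m_b = ½√(2·28.09 + 2·252.81 − 222.01) = ½√339.79 ≈ ½·18.4334 ≈ 9.2167
m_c = ½√(2·28.09 + 2·222.01 − 252.81) = ½√247.39 ≈ ½·15.7286 ≈ 7.86432

m_a = 15.18, m_b = 9.217, m_c = 7.864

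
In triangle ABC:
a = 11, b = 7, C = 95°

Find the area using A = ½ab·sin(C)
A = ½·a·b·sin(C) = ½·11·7·sin(95°)
sin(95°) ≈ 0.996195
A ≈ ½·77·0.996195 = 38.5·0.996195 ≈ 38.3535

Area = 38.35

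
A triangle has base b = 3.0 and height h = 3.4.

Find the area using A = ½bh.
A = ½·b·h = ½·3.0·3.4 = ½·10.2 = 5.1

Area = 5.1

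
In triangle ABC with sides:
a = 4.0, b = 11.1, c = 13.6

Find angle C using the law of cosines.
c² = a² + b² − 2ab·cos(C)  ⇒  cos(C) = (a² + b² − c²)/(2ab)
cos(C) = (4.0² + 11.1² − 13.6²)/(2·4.0·11.1) = (16 + 123.21 − 184.96)/88.8 = -45.75/88.8 ≈ -0.515203
C = arccos(-0.515203) ≈ 121.011°

C = 121°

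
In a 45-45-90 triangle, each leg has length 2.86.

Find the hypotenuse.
In a 45-45-90 triangle the sides are in ratio 1 : 1 : √2, so hypotenuse = leg·√2.
Hypotenuse = 2.86·√2 ≈ 2.86·1.41421 ≈ 4.04465

Hypotenuse = 2.86√2 = 4.045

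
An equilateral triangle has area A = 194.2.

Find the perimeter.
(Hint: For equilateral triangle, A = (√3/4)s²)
A = (√3/4)s²  ⇒  s² = 4A/√3 = 4·194.2/√3 = 776.8/1.73205 ≈ 448.486
s ≈ √448.486 ≈ 21.1775
Perimeter = 3s ≈ 3·21.1775 ≈ 63.5324

Perimeter = 63.53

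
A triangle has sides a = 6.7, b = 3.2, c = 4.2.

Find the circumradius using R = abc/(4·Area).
First find the area with Heron's formula.
s = (6.7 + 3.2 + 4.2)/2 = 7.05
Area = √(s(s−a)(s−b)(s−c)) = √(7.05·0.35·3.85·2.85) ≈ √27.0746 ≈ 5.20333
abc = 6.7·3.2·4.2 = 90.048
R = abc/(4·Area) ≈ 90.048/(4·5.20333) = 90.048/20.8133 ≈ 4.32646

R = 4.326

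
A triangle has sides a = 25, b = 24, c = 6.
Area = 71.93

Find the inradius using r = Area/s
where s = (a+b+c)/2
s = (25 + 24 + 6)/2 = 55/2 = 27.5
r = Area/s = 71.93/27.5 ≈ 2.61564

r = 2.616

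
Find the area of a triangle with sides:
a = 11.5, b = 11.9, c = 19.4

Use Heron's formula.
s = (11.5 + 11.9 + 19.4)/2 = 42.8/2 = 21.4
s − a = 9.9, s − b = 9.5, s − c = 2
s(s−a)(s−b)(s−c) = 21.4·9.9·9.5·2 ≈ 4025.34
Area = √4025.34 ≈ 63.4456

Area = 63.45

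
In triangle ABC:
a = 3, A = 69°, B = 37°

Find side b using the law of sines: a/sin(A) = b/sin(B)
a/sin(A) = b/sin(B)  ⇒  b = a·sin(B)/sin(A) = 3·sin(37°)/sin(69°)
sin(37°) ≈ 0.601815, sin(69°) ≈ 0.93358
b ≈ 3·0.601815/0.93358 ≈ 1.80545/0.93358 ≈ 1.93389

b = 1.934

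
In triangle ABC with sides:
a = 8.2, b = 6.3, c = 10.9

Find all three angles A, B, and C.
Law of cosines for each angle (a² = 67.24, b² = 39.69, c² = 118.81):
cos(A) = (b² + c² − a²)/(2bc) = (39.69 + 118.81 − 67.24)/(2·6.3·10.9) = 91.26/137.34 ≈ 0.664482  ⇒  A ≈ 48.3574°
cos(B) = (a² + c² − b²)/(2ac) = (67.24 + 118.81 − 39.69)/(2·8.2·10.9) = 146.36/178.76 ≈ 0.818751  ⇒  B ≈ 35.04°
cos(C) = (a² + b² − c²)/(2ab) = (67.24 + 39.69 − 118.81)/(2·8.2·6.3) = -11.88/103.32 ≈ -0.114983  ⇒  C ≈ 96.6026°
Check: A + B + C ≈ 180°

A = 48.36°, B = 35.04°, C = 96.6°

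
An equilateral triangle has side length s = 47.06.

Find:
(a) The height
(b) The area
(a) The height splits the triangle into two 30-60-90 halves: h = s·√3/2 = 47.06·1.73205/2 ≈ 81.5103/2 ≈ 40.7552
(b) Area = (√3/4)·s² = (√3/4)·47.06² = (√3/4)·2214.6436 ≈ 0.433013·2214.6436 ≈ 958.969

Height = 40.76, Area = 959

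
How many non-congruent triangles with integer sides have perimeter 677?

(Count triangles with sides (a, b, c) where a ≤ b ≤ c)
Let a ≤ b ≤ c with a + b + c = 677. The only binding inequality is a + b > c, i.e. 677 − c > c, so c < 677/2; and c ≥ 677/3 since c is the largest side.
So 226 ≤ c ≤ 338. For each c, b runs from ⌈(677 − c)/2⌉ up to c (then a = 677 − b − c satisfies 1 ≤ a ≤ b automatically), giving c − ⌈(677 − c)/2⌉ + 1 choices.
Summing over c: 1 + 3 + 4 + 6 + … + 168 + 169  (113 terms, c = 226, …, 338) = 9633
Check (closed form: nearest integer to p²/48 for even p, (p+3)²/48 for odd p): (677+3)²/48 = 680²/48 = 462400/48 ≈ 9633.33 → 9633

9633 triangles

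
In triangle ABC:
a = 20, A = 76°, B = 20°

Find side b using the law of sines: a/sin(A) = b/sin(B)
a/sin(A) = b/sin(B)  ⇒  b = a·sin(B)/sin(A) = 20·sin(20°)/sin(76°)
sin(20°) ≈ 0.34202, sin(76°) ≈ 0.970296
b ≈ 20·0.34202/0.970296 ≈ 6.8404/0.970296 ≈ 7.04981

b = 7.05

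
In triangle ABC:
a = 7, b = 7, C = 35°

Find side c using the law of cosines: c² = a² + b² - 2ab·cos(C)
c² = 7² + 7² − 2·7·7·cos(35°)
cos(35°) ≈ 0.819152
c² ≈ 49 + 49 − 98·(0.819152) ≈ 98 − 80.2769 ≈ 17.7231
c ≈ √17.7231 ≈ 4.20988

c = 4.21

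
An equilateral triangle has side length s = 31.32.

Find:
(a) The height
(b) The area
(a) The height splits the triangle into two 30-60-90 halves: h = s·√3/2 = 31.32·1.73205/2 ≈ 54.2478/2 ≈ 27.1239
(b) Area = (√3/4)·s² = (√3/4)·31.32² = (√3/4)·980.9424 ≈ 0.433013·980.9424 ≈ 424.761

Height = 27.12, Area = 424.8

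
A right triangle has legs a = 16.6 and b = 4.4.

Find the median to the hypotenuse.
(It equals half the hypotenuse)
Hypotenuse c = √(a² + b²) = √(275.56 + 19.36) = √294.92 ≈ 17.1732
Median to hypotenuse = c/2 ≈ 17.1732/2 ≈ 8.58662

Median = 8.587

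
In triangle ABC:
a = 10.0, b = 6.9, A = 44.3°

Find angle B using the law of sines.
a/sin(A) = b/sin(B)  ⇒  sin(B) = b·sin(A)/a = 6.9·sin(44.3°)/10.0
sin(44.3°) ≈ 0.698415
sin(B) ≈ 6.9·0.698415/10.0 ≈ 4.81907/10.0 ≈ 0.481907
B = arcsin(0.481907) ≈ 28.81°
(Since b ≤ a we need B ≤ A, so the obtuse alternative 180° − 28.81° ≈ 151.19° is rejected.)

B = 28.81°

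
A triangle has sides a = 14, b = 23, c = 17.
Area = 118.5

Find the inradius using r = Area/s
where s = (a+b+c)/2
s = (14 + 23 + 17)/2 = 54/2 = 27
r = Area/s = 118.5/27 ≈ 4.38889

r = 4.389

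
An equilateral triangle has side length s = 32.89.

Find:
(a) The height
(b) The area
(a) The height splits the triangle into two 30-60-90 halves: h = s·√3/2 = 32.89·1.73205/2 ≈ 56.9672/2 ≈ 28.4836
(b) Area = (√3/4)·s² = (√3/4)·32.89² = (√3/4)·1081.7521 ≈ 0.433013·1081.7521 ≈ 468.412

Height = 28.48, Area = 468.4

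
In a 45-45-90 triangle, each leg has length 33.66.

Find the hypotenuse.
In a 45-45-90 triangle the sides are in ratio 1 : 1 : √2, so hypotenuse = leg·√2.
Hypotenuse = 33.66·√2 ≈ 33.66·1.41421 ≈ 47.6024

Hypotenuse = 33.66√2 = 47.6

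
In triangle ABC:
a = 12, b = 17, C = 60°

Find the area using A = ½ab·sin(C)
A = ½·a·b·sin(C) = ½·12·17·sin(60°)
sin(60°) ≈ 0.866025
A ≈ ½·204·0.866025 = 102·0.866025 ≈ 88.3346

Area = 88.33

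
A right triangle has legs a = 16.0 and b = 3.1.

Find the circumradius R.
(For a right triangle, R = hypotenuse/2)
Hypotenuse c = √(a² + b²) = √(256 + 9.61) = √265.61 ≈ 16.2975
R = c/2 ≈ 16.2975/2 ≈ 8.14877

R = 8.149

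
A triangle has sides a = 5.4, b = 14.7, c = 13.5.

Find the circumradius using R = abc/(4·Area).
First find the area with Heron's formula.
s = (5.4 + 14.7 + 13.5)/2 = 16.8
Area = √(s(s−a)(s−b)(s−c)) = √(16.8·11.4·2.1·3.3) ≈ √1327.23 ≈ 36.4312
abc = 5.4·14.7·13.5 = 1071.63
R = abc/(4·Area) ≈ 1071.63/(4·36.4312) = 1071.63/145.725 ≈ 7.35379

R = 7.354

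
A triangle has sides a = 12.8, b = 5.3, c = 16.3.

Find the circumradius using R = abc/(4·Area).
First find the area with Heron's formula.
s = (12.8 + 5.3 + 16.3)/2 = 17.2
Area = √(s(s−a)(s−b)(s−c)) = √(17.2·4.4·11.9·0.9) ≈ √810.533 ≈ 28.4699
abc = 12.8·5.3·16.3 = 1105.792
R = abc/(4·Area) ≈ 1105.792/(4·28.4699) = 1105.792/113.879 ≈ 9.7102

R = 9.71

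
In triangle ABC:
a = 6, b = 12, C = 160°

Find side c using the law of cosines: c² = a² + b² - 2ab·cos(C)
c² = 6² + 12² − 2·6·12·cos(160°)
cos(160°) ≈ -0.939693
c² ≈ 36 + 144 − 144·(-0.939693) ≈ 180 + 135.316 ≈ 315.316
c ≈ √315.316 ≈ 17.7571

c = 17.76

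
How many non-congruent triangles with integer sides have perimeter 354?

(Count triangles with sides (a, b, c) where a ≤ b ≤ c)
Let a ≤ b ≤ c with a + b + c = 354. The only binding inequality is a + b > c, i.e. 354 − c > c, so c < 354/2; and c ≥ 354/3 since c is the largest side.
So 118 ≤ c ≤ 176. For each c, b runs from ⌈(354 − c)/2⌉ up to c (then a = 354 − b − c satisfies 1 ≤ a ≤ b automatically), giving c − ⌈(354 − c)/2⌉ + 1 choices.
Summing over c: 1 + 2 + 4 + 5 + … + 86 + 88  (59 terms, c = 118, …, 176) = 2611
Check (closed form: nearest integer to p²/48 for even p, (p+3)²/48 for odd p): 354²/48 = 125316/48 ≈ 2610.75 → 2611

2611 triangles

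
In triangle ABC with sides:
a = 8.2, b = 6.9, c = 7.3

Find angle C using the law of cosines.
c² = a² + b² − 2ab·cos(C)  ⇒  cos(C) = (a² + b² − c²)/(2ab)
cos(C) = (8.2² + 6.9² − 7.3²)/(2·8.2·6.9) = (67.24 + 47.61 − 53.29)/113.16 = 61.56/113.16 ≈ 0.544008
C = arccos(0.544008) ≈ 57.0431°

C = 57.04°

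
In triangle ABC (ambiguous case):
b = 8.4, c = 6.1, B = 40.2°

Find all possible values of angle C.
b/sin(B) = c/sin(C)  ⇒  sin(C) = c·sin(B)/b = 6.1·sin(40.2°)/8.4
sin(40.2°) ≈ 0.645458
sin(C) ≈ 6.1·0.645458/8.4 ≈ 3.93729/8.4 ≈ 0.468725
Candidate 1: C₁ = arcsin(0.468725) ≈ 27.9516°  →  A = 180° − 40.2° − 27.9516° ≈ 111.848° > 0, valid
Candidate 2: C₂ = 180° − C₁ ≈ 152.048°  →  A = 180° − 40.2° − 152.048° ≈ -12.2484° ≤ 0, not a valid triangle

C = 27.95° (one solution)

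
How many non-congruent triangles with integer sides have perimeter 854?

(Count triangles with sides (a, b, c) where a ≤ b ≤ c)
Let a ≤ b ≤ c with a + b + c = 854. The only binding inequality is a + b > c, i.e. 854 − c > c, so c < 854/2; and c ≥ 854/3 since c is the largest side.
So 285 ≤ c ≤ 426. For each c, b runs from ⌈(854 − c)/2⌉ up to c (then a = 854 − b − c satisfies 1 ≤ a ≤ b automatically), giving c − ⌈(854 − c)/2⌉ + 1 choices.
Summing over c: 1 + 3 + 4 + 6 + … + 211 + 213  (142 terms, c = 285, …, 426) = 15194
Check (closed form: nearest integer to p²/48 for even p, (p+3)²/48 for odd p): 854²/48 = 729316/48 ≈ 15194.08 → 15194

15194 triangles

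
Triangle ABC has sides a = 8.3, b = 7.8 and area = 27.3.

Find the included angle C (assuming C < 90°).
Area = ½·a·b·sin(C)  ⇒  sin(C) = 2·Area/(a·b) = 2·27.3/(8.3·7.8) = 54.6/64.74 ≈ 0.843373
C = arcsin(0.843373) ≈ 57.4981° (taking the acute solution since C < 90°)

C = 57.5°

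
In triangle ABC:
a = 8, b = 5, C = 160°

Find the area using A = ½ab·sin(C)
A = ½·a·b·sin(C) = ½·8·5·sin(160°)
sin(160°) ≈ 0.34202
A ≈ ½·40·0.34202 = 20·0.34202 ≈ 6.8404

Area = 6.84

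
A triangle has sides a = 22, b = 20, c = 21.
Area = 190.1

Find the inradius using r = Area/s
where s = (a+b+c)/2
s = (22 + 20 + 21)/2 = 63/2 = 31.5
r = Area/s = 190.1/31.5 ≈ 6.03492

r = 6.035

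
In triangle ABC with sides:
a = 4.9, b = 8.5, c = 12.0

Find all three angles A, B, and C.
Law of cosines for each angle (a² = 24.01, b² = 72.25, c² = 144):
cos(A) = (b² + c² − a²)/(2bc) = (72.25 + 144 − 24.01)/(2·8.5·12.0) = 192.24/204 ≈ 0.942353  ⇒  A ≈ 19.5495°
cos(B) = (a² + c² − b²)/(2ac) = (24.01 + 144 − 72.25)/(2·4.9·12.0) = 95.76/117.6 ≈ 0.814286  ⇒  B ≈ 35.4832°
cos(C) = (a² + b² − c²)/(2ab) = (24.01 + 72.25 − 144)/(2·4.9·8.5) = -47.74/83.3 ≈ -0.573109  ⇒  C ≈ 124.967°
Check: A + B + C ≈ 180°

A = 19.55°, B = 35.48°, C = 125°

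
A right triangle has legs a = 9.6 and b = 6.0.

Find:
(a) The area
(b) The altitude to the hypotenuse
(a) The legs are perpendicular, so Area = ½·a·b = ½·9.6·6.0 = ½·57.6 = 28.8
(b) Hypotenuse c = √(a² + b²) = √(92.16 + 36) = √128.16 ≈ 11.3208
    Area = ½·c·h_c  ⇒  h_c = 2·Area/c = 57.6/11.3208 ≈ 5.08799

Area = 28.8, h_c = 5.088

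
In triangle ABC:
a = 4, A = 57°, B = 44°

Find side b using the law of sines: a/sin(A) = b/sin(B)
a/sin(A) = b/sin(B)  ⇒  b = a·sin(B)/sin(A) = 4·sin(44°)/sin(57°)
sin(44°) ≈ 0.694658, sin(57°) ≈ 0.838671
b ≈ 4·0.694658/0.838671 ≈ 2.77863/0.838671 ≈ 3.31314

b = 3.313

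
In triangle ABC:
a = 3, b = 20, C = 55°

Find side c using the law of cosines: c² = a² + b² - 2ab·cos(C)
c² = 3² + 20² − 2·3·20·cos(55°)
cos(55°) ≈ 0.573576
c² ≈ 9 + 400 − 120·(0.573576) ≈ 409 − 68.8292 ≈ 340.171
c ≈ √340.171 ≈ 18.4437

c = 18.44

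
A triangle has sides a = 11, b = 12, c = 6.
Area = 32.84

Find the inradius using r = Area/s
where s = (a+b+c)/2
s = (11 + 12 + 6)/2 = 29/2 = 14.5
r = Area/s = 32.84/14.5 ≈ 2.26483

r = 2.265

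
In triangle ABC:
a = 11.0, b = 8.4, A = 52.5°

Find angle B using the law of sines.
a/sin(A) = b/sin(B)  ⇒  sin(B) = b·sin(A)/a = 8.4·sin(52.5°)/11.0
sin(52.5°) ≈ 0.793353
sin(B) ≈ 8.4·0.793353/11.0 ≈ 6.66417/11.0 ≈ 0.605833
B = arcsin(0.605833) ≈ 37.2888°
(Since b ≤ a we need B ≤ A, so the obtuse alternative 180° − 37.2888° ≈ 142.711° is rejected.)

B = 37.29°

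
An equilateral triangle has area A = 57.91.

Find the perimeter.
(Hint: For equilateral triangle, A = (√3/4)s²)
A = (√3/4)s²  ⇒  s² = 4A/√3 = 4·57.91/√3 = 231.64/1.73205 ≈ 133.737
s ≈ √133.737 ≈ 11.5645
Perimeter = 3s ≈ 3·11.5645 ≈ 34.6935

Perimeter = 34.69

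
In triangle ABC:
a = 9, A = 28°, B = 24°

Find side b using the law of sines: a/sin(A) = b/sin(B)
a/sin(A) = b/sin(B)  ⇒  b = a·sin(B)/sin(A) = 9·sin(24°)/sin(28°)
sin(24°) ≈ 0.406737, sin(28°) ≈ 0.469472
b ≈ 9·0.406737/0.469472 ≈ 3.66063/0.469472 ≈ 7.79734

b = 7.797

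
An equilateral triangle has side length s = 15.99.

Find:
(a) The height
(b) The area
(a) The height splits the triangle into two 30-60-90 halves: h = s·√3/2 = 15.99·1.73205/2 ≈ 27.6955/2 ≈ 13.8477
(b) Area = (√3/4)·s² = (√3/4)·15.99² = (√3/4)·255.6801 ≈ 0.433013·255.6801 ≈ 110.713

Height = 13.85, Area = 110.7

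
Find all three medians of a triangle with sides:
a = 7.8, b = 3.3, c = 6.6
Median formula: m_a = ½√(2b² + 2c² − a²) (and cyclically). a² = 60.84, b² = 10.89, c² = 43.56.
m_a = ½√(2·10.89 + 2·43.56 − 60.84) = ½√48.06 ≈ ½·6.93253 ≈ 3.46627
m_b = ½√(2·60.84 + 2·43.56 − 10.89) = ½√197.91 ≈ ½·14.068 ≈ 7.03402
m_c = ½√(2·60.84 + 2·10.89 − 43.56) = ½√99.9 ≈ ½·9.995 ≈ 4.9975

m_a = 3.466, m_b = 7.034, m_c = 4.997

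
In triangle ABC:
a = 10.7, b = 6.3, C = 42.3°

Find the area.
Two sides and the included angle (SAS): A = ½·a·b·sin(C) = ½·10.7·6.3·sin(42.3°)
sin(42.3°) ≈ 0.673013
A ≈ ½·67.41·0.673013 = 33.705·0.673013 ≈ 22.6839

Area = 22.68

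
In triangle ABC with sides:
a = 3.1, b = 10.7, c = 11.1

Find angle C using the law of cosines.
c² = a² + b² − 2ab·cos(C)  ⇒  cos(C) = (a² + b² − c²)/(2ab)
cos(C) = (3.1² + 10.7² − 11.1²)/(2·3.1·10.7) = (9.61 + 114.49 − 123.21)/66.34 = 0.89/66.34 ≈ 0.0134157
C = arccos(0.0134157) ≈ 89.2313°

C = 89.23°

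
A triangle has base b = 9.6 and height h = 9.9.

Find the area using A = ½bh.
A = ½·b·h = ½·9.6·9.9 = ½·95.04 = 47.52

Area = 47.52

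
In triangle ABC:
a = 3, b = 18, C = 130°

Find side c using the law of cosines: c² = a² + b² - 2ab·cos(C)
c² = 3² + 18² − 2·3·18·cos(130°)
cos(130°) ≈ -0.642788
c² ≈ 9 + 324 − 108·(-0.642788) ≈ 333 + 69.4211 ≈ 402.421
c ≈ √402.421 ≈ 20.0604

c = 20.06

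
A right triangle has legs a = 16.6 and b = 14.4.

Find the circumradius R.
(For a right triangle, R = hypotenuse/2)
Hypotenuse c = √(a² + b²) = √(275.56 + 207.36) = √482.92 ≈ 21.9754
R = c/2 ≈ 21.9754/2 ≈ 10.9877

R = 10.99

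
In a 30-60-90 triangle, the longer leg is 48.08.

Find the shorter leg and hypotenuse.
In a 30-60-90 triangle the sides are in ratio 1 : √3 : 2, so short leg = long leg/√3 and hypotenuse = 2·(short leg).
Short leg = 48.08/√3 ≈ 48.08/1.73205 ≈ 27.759
Hypotenuse = 2·27.759 ≈ 55.518

Short leg = 27.76, Hypotenuse = 55.52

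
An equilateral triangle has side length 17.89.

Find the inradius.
r = Area/s with s the semi-perimeter.
Area = (√3/4)·17.89² = (√3/4)·320.0521 ≈ 0.433013·320.0521 ≈ 138.587
s = 3·17.89/2 = 26.835
r ≈ 138.587/26.835 ≈ 5.1644
(Equivalently r = side/(2√3) = 17.89/3.4641 ≈ 5.1644.)

r = 5.164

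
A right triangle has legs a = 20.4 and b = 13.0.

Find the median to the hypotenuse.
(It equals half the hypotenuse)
Hypotenuse c = √(a² + b²) = √(416.16 + 169) = √585.16 ≈ 24.1901
Median to hypotenuse = c/2 ≈ 24.1901/2 ≈ 12.095

Median = 12.1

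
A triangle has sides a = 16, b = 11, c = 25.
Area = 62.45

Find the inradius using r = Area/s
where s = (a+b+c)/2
s = (16 + 11 + 25)/2 = 52/2 = 26
r = Area/s = 62.45/26 ≈ 2.40192

r = 2.402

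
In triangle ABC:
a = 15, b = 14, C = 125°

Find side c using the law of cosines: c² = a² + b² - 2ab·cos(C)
c² = 15² + 14² − 2·15·14·cos(125°)
cos(125°) ≈ -0.573576
c² ≈ 225 + 196 − 420·(-0.573576) ≈ 421 + 240.902 ≈ 661.902
c ≈ √661.902 ≈ 25.7275

c = 25.73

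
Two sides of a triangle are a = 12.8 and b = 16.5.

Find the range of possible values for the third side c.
Triangle inequality: |a − b| < c < a + b
|a − b| = |12.8 − 16.5| = 3.7
a + b = 12.8 + 16.5 = 29.3

3.7 < c < 29.3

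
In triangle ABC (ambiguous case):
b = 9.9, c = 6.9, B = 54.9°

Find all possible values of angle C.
b/sin(B) = c/sin(C)  ⇒  sin(C) = c·sin(B)/b = 6.9·sin(54.9°)/9.9
sin(54.9°) ≈ 0.81815
sin(C) ≈ 6.9·0.81815/9.9 ≈ 5.64523/9.9 ≈ 0.570226
Candidate 1: C₁ = arcsin(0.570226) ≈ 34.766°  →  A = 180° − 54.9° − 34.766° ≈ 90.334° > 0, valid
Candidate 2: C₂ = 180° − C₁ ≈ 145.234°  →  A = 180° − 54.9° − 145.234° ≈ -20.134° ≤ 0, not a valid triangle

C = 34.77° (one solution)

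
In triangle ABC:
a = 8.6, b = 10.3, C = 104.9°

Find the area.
Two sides and the included angle (SAS): A = ½·a·b·sin(C) = ½·8.6·10.3·sin(104.9°)
sin(104.9°) ≈ 0.966376
A ≈ ½·88.58·0.966376 = 44.29·0.966376 ≈ 42.8008

Area = 42.8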